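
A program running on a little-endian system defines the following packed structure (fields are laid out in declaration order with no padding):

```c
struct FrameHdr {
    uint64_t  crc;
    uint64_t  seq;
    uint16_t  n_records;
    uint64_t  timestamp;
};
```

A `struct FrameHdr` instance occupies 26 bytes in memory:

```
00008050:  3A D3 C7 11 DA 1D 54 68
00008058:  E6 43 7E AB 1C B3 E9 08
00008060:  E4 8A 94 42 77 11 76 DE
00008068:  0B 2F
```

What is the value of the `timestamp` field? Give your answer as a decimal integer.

3390047743206965908

`timestamp` follows `crc` (8 B), `seq` (8 B), `n_records` (2 B), so it starts at offset 8 + 8 + 2 = 18 and occupies 8 bytes.
Bytes at offsets 18..25: 94 42 77 11 76 DE 0B 2F.
In little-endian order the low byte comes first in memory.
Reassemble most-significant byte first: 2F 0B DE 76 11 77 42 94 → 0x2F0BDE7611774294.
0x2F0BDE7611774294 = 3390047743206965908.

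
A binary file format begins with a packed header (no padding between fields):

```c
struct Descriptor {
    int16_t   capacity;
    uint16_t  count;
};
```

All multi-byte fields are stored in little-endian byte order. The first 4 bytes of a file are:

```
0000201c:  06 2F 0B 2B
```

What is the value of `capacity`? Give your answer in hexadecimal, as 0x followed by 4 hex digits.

`capacity` is the first field, at byte offset 0, occupying 2 bytes.
Bytes at offsets 0..1: 06 2F.
Little-endian stores the least-significant byte at the lowest address.
Reassemble most-significant byte first: 2F 06 → 0x2F06.

0x2F06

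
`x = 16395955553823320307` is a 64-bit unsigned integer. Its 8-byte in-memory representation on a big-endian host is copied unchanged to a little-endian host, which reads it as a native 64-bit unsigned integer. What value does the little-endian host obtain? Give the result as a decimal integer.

17539475365513300707

16395955553823320307 in 64-bit hexadecimal is 0xE38A22B4EABB68F3.
Stored big-endian, the bytes at ascending addresses are E3 8A 22 B4 EA BB 68 F3.
Read back as little-endian, the first byte is least significant, giving 0xF368BBEAB4228AE3.
0xF368BBEAB4228AE3 = 17539475365513300707.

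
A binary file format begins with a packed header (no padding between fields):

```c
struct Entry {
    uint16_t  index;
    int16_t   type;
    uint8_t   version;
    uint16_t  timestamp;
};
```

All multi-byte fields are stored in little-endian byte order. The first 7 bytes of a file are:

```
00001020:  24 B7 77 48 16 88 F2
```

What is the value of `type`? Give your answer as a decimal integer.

`type` follows `index` (2 bytes), so it starts at byte offset 2 and occupies 2 bytes.
Bytes at offsets 2..3: 77 48.
In little-endian order the low byte comes first in memory.
Reassemble most-significant byte first: 48 77 → 0x4877.
0x4877 = 18551.

18551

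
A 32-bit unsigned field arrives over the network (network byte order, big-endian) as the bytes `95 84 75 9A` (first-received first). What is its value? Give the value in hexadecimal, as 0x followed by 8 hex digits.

0x9584759A

Big-endian stores the most-significant byte at the lowest address.
The bytes are already most-significant first: 0x9584759A.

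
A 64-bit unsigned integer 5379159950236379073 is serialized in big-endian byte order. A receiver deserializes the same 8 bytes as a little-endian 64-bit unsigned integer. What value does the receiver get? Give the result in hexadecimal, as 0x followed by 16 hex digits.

5379159950236379073 in 64-bit hexadecimal is 0x4AA69D7987D8E7C1.
Stored big-endian, the bytes at ascending addresses are 4A A6 9D 79 87 D8 E7 C1.
Read back as little-endian, the first byte is least significant, giving 0xC1E7D887799DA64A.

0xC1E7D887799DA64A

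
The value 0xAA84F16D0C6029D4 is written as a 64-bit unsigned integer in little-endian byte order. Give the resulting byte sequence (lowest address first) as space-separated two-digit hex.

Split into bytes (most-significant first): AA 84 F1 6D 0C 60 29 D4.
Little-endian: lowest address holds the least-significant byte.
So at ascending addresses the bytes are D4 29 60 0C 6D F1 84 AA.

D4 29 60 0C 6D F1 84 AA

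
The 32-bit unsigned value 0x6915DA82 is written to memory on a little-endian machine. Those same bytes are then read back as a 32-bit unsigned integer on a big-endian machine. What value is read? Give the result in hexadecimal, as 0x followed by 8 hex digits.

0x82DA1569

Stored little-endian, the bytes at ascending addresses are 82 DA 15 69.
Read back as big-endian, the last byte is least significant, giving 0x82DA1569.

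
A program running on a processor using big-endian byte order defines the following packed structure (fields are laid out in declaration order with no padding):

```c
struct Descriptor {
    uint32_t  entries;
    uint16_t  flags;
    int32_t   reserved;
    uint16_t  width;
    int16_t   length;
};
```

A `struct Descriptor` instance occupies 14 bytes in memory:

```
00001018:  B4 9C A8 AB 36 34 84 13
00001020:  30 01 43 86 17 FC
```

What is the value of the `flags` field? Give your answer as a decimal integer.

13876

`flags` follows `entries` (4 bytes), so it starts at byte offset 4 and occupies 2 bytes.
Bytes at offsets 4..5: 36 34.
Big-endian: lowest address holds the most-significant byte.
The bytes are already most-significant first: 0x3634.
0x3634 = 13876.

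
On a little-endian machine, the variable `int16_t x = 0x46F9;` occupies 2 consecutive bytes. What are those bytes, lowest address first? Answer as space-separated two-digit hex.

F9 46

Split into bytes (most-significant first): 46 F9.
In little-endian order the low byte comes first in memory.
So at ascending addresses the bytes are F9 46.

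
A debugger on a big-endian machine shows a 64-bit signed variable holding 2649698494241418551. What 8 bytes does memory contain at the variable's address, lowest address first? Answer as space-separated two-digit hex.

2649698494241418551 in hexadecimal, padded to 64 bits, is 0x24C59EBDE725AD37.
Split into bytes (most-significant first): 24 C5 9E BD E7 25 AD 37.
In big-endian order the high byte comes first in memory.
So the memory order matches the most-significant-first order: 24 C5 9E BD E7 25 AD 37.

24 C5 9E BD E7 25 AD 37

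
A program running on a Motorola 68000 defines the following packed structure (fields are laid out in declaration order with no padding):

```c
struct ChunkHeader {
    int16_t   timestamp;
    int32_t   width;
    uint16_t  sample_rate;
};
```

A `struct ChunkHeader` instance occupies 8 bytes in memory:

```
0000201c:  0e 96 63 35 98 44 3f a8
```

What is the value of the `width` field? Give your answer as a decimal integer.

1664456772

`width` follows `timestamp` (2 bytes), so it starts at byte offset 2 and occupies 4 bytes.
Bytes at offsets 2..5: 63 35 98 44.
In big-endian order the high byte comes first in memory.
The bytes are already most-significant first: 0x63359844.
0x63359844 = 1664456772.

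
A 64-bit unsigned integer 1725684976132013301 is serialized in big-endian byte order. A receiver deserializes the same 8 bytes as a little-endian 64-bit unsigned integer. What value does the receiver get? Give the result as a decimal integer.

17707190272051245591

1725684976132013301 in 64-bit hexadecimal is 0x17F2DD57BC93BCF5.
Stored big-endian, the bytes at ascending addresses are 17 F2 DD 57 BC 93 BC F5.
Read back as little-endian, the first byte is least significant, giving 0xF5BC93BC57DDF217.
0xF5BC93BC57DDF217 = 17707190272051245591.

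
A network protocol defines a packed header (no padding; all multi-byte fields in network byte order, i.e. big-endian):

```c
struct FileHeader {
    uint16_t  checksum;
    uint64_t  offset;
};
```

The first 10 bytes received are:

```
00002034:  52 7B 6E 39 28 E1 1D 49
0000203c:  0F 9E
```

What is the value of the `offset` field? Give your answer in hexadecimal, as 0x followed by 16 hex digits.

`offset` follows `checksum` (2 bytes), so it starts at byte offset 2 and occupies 8 bytes.
Bytes at offsets 2..9: 6E 39 28 E1 1D 49 0F 9E.
In big-endian order the high byte comes first in memory.
The bytes are already most-significant first: 0x6E3928E11D490F9E.

0x6E3928E11D490F9E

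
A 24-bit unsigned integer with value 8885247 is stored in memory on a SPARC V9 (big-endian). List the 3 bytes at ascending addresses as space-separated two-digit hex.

87 93 FF

8885247 in hexadecimal, padded to 24 bits, is 0x8793FF.
Split into bytes (most-significant first): 87 93 FF.
Big-endian stores the most-significant byte at the lowest address.
So the memory order matches the most-significant-first order: 87 93 FF.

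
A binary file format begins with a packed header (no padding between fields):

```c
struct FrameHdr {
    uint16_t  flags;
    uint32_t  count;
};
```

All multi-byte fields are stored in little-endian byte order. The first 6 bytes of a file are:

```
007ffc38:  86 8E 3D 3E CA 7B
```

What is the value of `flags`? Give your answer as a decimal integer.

`flags` is the first field, at byte offset 0, occupying 2 bytes.
Bytes at offsets 0..1: 86 8E.
Little-endian stores the least-significant byte at the lowest address.
Reassemble most-significant byte first: 8E 86 → 0x8E86.
0x8E86 = 36486.

36486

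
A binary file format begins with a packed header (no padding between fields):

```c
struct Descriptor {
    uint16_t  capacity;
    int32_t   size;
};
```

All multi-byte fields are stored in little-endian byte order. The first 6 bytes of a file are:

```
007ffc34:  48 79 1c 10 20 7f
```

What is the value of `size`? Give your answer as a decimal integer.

`size` follows `capacity` (2 bytes), so it starts at byte offset 2 and occupies 4 bytes.
Bytes at offsets 2..5: 1C 10 20 7F.
Little-endian stores the least-significant byte at the lowest address.
Reassemble most-significant byte first: 7F 20 10 1C → 0x7F20101C.
0x7F20101C = 2132807708.

2132807708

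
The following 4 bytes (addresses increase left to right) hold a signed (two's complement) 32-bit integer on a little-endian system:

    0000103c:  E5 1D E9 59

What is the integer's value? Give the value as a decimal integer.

Little-endian stores the least-significant byte at the lowest address.
Reassemble most-significant byte first: 59 E9 1D E5 → 0x59E91DE5.
0x59E91DE5 = 1508449765.

1508449765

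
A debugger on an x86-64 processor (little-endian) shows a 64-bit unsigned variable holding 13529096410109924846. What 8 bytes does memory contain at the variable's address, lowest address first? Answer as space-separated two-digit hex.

13529096410109924846 in hexadecimal, padded to 64 bits, is 0xBBC10181389D55EE.
Split into bytes (most-significant first): BB C1 01 81 38 9D 55 EE.
Little-endian stores the least-significant byte at the lowest address.
So at ascending addresses the bytes are EE 55 9D 38 81 01 C1 BB.

EE 55 9D 38 81 01 C1 BB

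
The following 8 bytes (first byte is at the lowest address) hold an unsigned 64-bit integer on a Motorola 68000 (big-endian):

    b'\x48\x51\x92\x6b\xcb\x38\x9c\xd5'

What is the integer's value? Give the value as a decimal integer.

5211107235513015509

Big-endian: lowest address holds the most-significant byte.
The bytes are already most-significant first: 0x4851926BCB389CD5.
0x4851926BCB389CD5 = 5211107235513015509.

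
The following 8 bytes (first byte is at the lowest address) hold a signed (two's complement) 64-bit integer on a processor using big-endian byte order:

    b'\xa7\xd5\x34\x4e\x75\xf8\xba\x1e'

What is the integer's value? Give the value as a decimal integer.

-6353114187744888290

In big-endian order the high byte comes first in memory.
The bytes are already most-significant first: 0xA7D5344E75F8BA1E.
Top bit is set, so as a signed 64-bit value this is 0xA7D5344E75F8BA1E − 2^64 = -6353114187744888290.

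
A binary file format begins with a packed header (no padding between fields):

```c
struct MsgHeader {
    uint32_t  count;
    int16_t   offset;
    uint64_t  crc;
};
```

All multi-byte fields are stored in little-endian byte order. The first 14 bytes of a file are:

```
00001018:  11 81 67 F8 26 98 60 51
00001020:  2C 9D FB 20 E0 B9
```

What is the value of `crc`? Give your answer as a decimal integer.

`crc` follows `count` (4 B), `offset` (2 B), so it starts at offset 4 + 2 = 6 and occupies 8 bytes.
Bytes at offsets 6..13: 60 51 2C 9D FB 20 E0 B9.
Little-endian stores the least-significant byte at the lowest address.
Reassemble most-significant byte first: B9 E0 20 FB 9D 2C 51 60 → 0xB9E020FB9D2C5160.
0xB9E020FB9D2C5160 = 13393741556845662560.

13393741556845662560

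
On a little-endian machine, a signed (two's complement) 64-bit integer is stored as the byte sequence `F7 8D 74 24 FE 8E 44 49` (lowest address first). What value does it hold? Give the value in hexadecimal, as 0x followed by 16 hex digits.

0x49448EFE24748DF7

In little-endian order the low byte comes first in memory.
Reassemble most-significant byte first: 49 44 8E FE 24 74 8D F7 → 0x49448EFE24748DF7.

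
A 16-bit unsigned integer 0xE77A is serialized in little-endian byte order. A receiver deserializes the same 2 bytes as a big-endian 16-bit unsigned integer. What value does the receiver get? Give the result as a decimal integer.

Stored little-endian, the bytes at ascending addresses are 7A E7.
Read back as big-endian, the last byte is least significant, giving 0x7AE7.
0x7AE7 = 31463.

31463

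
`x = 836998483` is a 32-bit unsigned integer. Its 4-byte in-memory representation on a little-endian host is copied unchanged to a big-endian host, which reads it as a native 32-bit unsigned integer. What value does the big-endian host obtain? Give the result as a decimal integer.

1402331953

836998483 in 32-bit hexadecimal is 0x31E39553.
Stored little-endian, the bytes at ascending addresses are 53 95 E3 31.
Read back as big-endian, the last byte is least significant, giving 0x5395E331.
0x5395E331 = 1402331953.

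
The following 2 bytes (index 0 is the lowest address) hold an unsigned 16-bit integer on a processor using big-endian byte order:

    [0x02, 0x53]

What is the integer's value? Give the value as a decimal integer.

595

Big-endian: lowest address holds the most-significant byte.
The bytes are already most-significant first: 0x0253.
0x0253 = 595.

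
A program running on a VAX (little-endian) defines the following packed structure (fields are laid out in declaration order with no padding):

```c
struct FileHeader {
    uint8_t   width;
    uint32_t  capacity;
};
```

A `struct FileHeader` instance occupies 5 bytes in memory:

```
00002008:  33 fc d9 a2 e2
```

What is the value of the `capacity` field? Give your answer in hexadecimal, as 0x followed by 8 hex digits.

`capacity` follows `width` (1 byte), so it starts at byte offset 1 and occupies 4 bytes.
Bytes at offsets 1..4: FC D9 A2 E2.
Little-endian: lowest address holds the least-significant byte.
Reassemble most-significant byte first: E2 A2 D9 FC → 0xE2A2D9FC.

0xE2A2D9FC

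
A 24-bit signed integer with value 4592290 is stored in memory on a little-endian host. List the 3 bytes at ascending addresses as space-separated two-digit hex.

A2 12 46

4592290 in hexadecimal, padded to 24 bits, is 0x4612A2.
Split into bytes (most-significant first): 46 12 A2.
Little-endian: lowest address holds the least-significant byte.
So at ascending addresses the bytes are A2 12 46.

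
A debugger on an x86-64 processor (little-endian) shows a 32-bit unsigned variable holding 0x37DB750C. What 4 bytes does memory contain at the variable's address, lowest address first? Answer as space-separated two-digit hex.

0C 75 DB 37

Split into bytes (most-significant first): 37 DB 75 0C.
Little-endian: lowest address holds the least-significant byte.
So at ascending addresses the bytes are 0C 75 DB 37.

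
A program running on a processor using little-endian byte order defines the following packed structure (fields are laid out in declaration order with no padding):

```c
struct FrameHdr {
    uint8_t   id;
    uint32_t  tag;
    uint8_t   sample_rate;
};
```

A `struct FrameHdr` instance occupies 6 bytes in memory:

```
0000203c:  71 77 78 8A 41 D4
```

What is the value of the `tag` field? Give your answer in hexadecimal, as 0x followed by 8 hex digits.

`tag` follows `id` (1 byte), so it starts at byte offset 1 and occupies 4 bytes.
Bytes at offsets 1..4: 77 78 8A 41.
Little-endian stores the least-significant byte at the lowest address.
Reassemble most-significant byte first: 41 8A 78 77 → 0x418A7877.

0x418A7877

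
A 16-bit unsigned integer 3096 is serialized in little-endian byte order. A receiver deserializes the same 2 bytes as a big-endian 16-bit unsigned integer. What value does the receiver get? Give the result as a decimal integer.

6156

3096 in 16-bit hexadecimal is 0x0C18.
Stored little-endian, the bytes at ascending addresses are 18 0C.
Read back as big-endian, the last byte is least significant, giving 0x180C.
0x180C = 6156.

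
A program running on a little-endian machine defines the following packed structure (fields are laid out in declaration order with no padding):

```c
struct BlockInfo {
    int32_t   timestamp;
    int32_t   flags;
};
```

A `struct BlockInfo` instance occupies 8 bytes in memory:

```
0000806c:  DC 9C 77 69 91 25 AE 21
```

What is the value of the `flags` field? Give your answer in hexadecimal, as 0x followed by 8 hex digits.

0x21AE2591

`flags` follows `timestamp` (4 bytes), so it starts at byte offset 4 and occupies 4 bytes.
Bytes at offsets 4..7: 91 25 AE 21.
Little-endian: lowest address holds the least-significant byte.
Reassemble most-significant byte first: 21 AE 25 91 → 0x21AE2591.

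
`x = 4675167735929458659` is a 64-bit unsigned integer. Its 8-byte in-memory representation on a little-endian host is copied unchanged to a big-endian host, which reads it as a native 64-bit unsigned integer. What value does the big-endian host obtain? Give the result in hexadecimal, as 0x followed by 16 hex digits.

4675167735929458659 in 64-bit hexadecimal is 0x40E1884925714FE3.
Stored little-endian, the bytes at ascending addresses are E3 4F 71 25 49 88 E1 40.
Read back as big-endian, the last byte is least significant, giving 0xE34F71254988E140.

0xE34F71254988E140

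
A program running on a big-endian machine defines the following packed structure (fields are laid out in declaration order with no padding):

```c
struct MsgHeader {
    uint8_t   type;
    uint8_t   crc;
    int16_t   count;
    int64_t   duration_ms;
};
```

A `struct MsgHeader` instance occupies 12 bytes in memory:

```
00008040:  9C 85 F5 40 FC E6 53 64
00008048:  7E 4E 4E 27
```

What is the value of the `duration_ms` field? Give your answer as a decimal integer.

-223399440427364825

`duration_ms` follows `type` (1 B), `crc` (1 B), `count` (2 B), so it starts at offset 1 + 1 + 2 = 4 and occupies 8 bytes.
Bytes at offsets 4..11: FC E6 53 64 7E 4E 4E 27.
Big-endian stores the most-significant byte at the lowest address.
The bytes are already most-significant first: 0xFCE653647E4E4E27.
Top bit is set, so as a signed 64-bit value this is 0xFCE653647E4E4E27 − 2^64 = -223399440427364825.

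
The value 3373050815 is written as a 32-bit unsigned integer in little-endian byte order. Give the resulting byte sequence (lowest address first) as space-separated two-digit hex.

3373050815 in hexadecimal, padded to 32 bits, is 0xC90CABBF.
Split into bytes (most-significant first): C9 0C AB BF.
In little-endian order the low byte comes first in memory.
So at ascending addresses the bytes are BF AB 0C C9.

BF AB 0C C9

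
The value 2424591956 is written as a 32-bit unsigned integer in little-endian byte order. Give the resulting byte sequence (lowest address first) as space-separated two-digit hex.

2424591956 in hexadecimal, padded to 32 bits, is 0x90845654.
Split into bytes (most-significant first): 90 84 56 54.
In little-endian order the low byte comes first in memory.
So at ascending addresses the bytes are 54 56 84 90.

54 56 84 90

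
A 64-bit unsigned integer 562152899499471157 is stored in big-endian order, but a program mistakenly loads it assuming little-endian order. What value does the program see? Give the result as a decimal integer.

562152899499471157 in 64-bit hexadecimal is 0x07CD2B156C1F3135.
Stored big-endian, the bytes at ascending addresses are 07 CD 2B 15 6C 1F 31 35.
Read back as little-endian, the first byte is least significant, giving 0x35311F6C152BCD07.
0x35311F6C152BCD07 = 3832879306941123847.

3832879306941123847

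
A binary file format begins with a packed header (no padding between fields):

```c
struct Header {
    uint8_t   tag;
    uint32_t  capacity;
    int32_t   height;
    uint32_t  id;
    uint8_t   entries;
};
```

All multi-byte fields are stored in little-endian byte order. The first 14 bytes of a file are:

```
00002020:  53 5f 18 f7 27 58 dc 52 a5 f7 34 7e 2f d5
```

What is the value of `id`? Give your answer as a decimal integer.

`id` follows `tag` (1 B), `capacity` (4 B), `height` (4 B), so it starts at offset 1 + 4 + 4 = 9 and occupies 4 bytes.
Bytes at offsets 9..12: F7 34 7E 2F.
In little-endian order the low byte comes first in memory.
Reassemble most-significant byte first: 2F 7E 34 F7 → 0x2F7E34F7.
0x2F7E34F7 = 796800247.

796800247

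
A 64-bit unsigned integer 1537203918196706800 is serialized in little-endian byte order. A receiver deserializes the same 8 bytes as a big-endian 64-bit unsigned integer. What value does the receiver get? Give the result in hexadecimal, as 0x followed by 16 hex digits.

0xF00D74B3D13E5515

1537203918196706800 in 64-bit hexadecimal is 0x15553ED1B3740DF0.
Stored little-endian, the bytes at ascending addresses are F0 0D 74 B3 D1 3E 55 15.
Read back as big-endian, the last byte is least significant, giving 0xF00D74B3D13E5515.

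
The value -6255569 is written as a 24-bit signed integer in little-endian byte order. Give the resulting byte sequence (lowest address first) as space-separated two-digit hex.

2F 8C A0

Two's complement of -6255569 in 24 bits: 6255569 = 0x5F73D1; invert → 0xA08C2E; add 1 → 0xA08C2F.
Split into bytes (most-significant first): A0 8C 2F.
In little-endian order the low byte comes first in memory.
So at ascending addresses the bytes are 2F 8C A0.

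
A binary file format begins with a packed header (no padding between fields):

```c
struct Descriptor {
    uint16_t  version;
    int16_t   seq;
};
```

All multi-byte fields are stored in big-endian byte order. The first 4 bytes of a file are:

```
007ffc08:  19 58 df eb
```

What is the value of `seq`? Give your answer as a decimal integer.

`seq` follows `version` (2 bytes), so it starts at byte offset 2 and occupies 2 bytes.
Bytes at offsets 2..3: DF EB.
In big-endian order the high byte comes first in memory.
The bytes are already most-significant first: 0xDFEB.
Top bit is set, so as a signed 16-bit value this is 0xDFEB − 2^16 = -8213.

-8213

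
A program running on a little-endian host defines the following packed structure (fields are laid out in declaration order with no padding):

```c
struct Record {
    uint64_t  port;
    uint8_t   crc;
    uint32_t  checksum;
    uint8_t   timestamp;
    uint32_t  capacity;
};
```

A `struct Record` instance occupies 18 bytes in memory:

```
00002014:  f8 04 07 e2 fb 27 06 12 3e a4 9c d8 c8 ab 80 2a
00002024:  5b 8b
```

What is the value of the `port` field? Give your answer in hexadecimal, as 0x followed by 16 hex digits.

0x120627FBE20704F8

`port` is the first field, at byte offset 0, occupying 8 bytes.
Bytes at offsets 0..7: F8 04 07 E2 FB 27 06 12.
In little-endian order the low byte comes first in memory.
Reassemble most-significant byte first: 12 06 27 FB E2 07 04 F8 → 0x120627FBE20704F8.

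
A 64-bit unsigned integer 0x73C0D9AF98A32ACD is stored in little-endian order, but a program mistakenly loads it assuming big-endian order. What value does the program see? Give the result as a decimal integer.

Stored little-endian, the bytes at ascending addresses are CD 2A A3 98 AF D9 C0 73.
Read back as big-endian, the last byte is least significant, giving 0xCD2AA398AFD9C073.
0xCD2AA398AFD9C073 = 14783808602977714291.

14783808602977714291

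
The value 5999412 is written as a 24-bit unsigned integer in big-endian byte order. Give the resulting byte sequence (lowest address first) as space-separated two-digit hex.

5B 8B 34

5999412 in hexadecimal, padded to 24 bits, is 0x5B8B34.
Split into bytes (most-significant first): 5B 8B 34.
In big-endian order the high byte comes first in memory.
So the memory order matches the most-significant-first order: 5B 8B 34.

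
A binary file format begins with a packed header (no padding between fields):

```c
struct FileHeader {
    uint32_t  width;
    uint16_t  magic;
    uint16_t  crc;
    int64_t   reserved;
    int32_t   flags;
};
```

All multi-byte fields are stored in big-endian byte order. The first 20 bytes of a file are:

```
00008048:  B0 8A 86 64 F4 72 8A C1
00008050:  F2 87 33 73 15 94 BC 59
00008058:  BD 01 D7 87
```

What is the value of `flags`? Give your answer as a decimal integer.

`flags` follows `width` (4 B), `magic` (2 B), `crc` (2 B), `reserved` (8 B), so it starts at offset 4 + 2 + 2 + 8 = 16 and occupies 4 bytes.
Bytes at offsets 16..19: BD 01 D7 87.
Big-endian: lowest address holds the most-significant byte.
The bytes are already most-significant first: 0xBD01D787.
Top bit is set, so as a signed 32-bit value this is 0xBD01D787 − 2^32 = -1123952761.

-1123952761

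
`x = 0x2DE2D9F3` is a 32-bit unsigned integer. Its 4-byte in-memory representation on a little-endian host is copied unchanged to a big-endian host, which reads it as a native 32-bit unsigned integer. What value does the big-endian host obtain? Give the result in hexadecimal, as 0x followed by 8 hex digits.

Stored little-endian, the bytes at ascending addresses are F3 D9 E2 2D.
Read back as big-endian, the last byte is least significant, giving 0xF3D9E22D.

0xF3D9E22D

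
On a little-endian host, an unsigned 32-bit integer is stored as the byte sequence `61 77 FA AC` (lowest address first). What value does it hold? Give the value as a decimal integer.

In little-endian order the low byte comes first in memory.
Reassemble most-significant byte first: AC FA 77 61 → 0xACFA7761.
0xACFA7761 = 2902095713.

2902095713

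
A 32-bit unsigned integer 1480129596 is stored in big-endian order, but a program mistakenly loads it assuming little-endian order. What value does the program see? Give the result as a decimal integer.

1023162456

1480129596 in 32-bit hexadecimal is 0x5838FC3C.
Stored big-endian, the bytes at ascending addresses are 58 38 FC 3C.
Read back as little-endian, the first byte is least significant, giving 0x3CFC3858.
0x3CFC3858 = 1023162456.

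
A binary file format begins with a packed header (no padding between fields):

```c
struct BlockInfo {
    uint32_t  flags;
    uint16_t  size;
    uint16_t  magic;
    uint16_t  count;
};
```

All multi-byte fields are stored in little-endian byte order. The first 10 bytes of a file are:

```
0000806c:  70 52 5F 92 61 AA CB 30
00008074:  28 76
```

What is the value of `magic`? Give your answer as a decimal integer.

`magic` follows `flags` (4 B), `size` (2 B), so it starts at offset 4 + 2 = 6 and occupies 2 bytes.
Bytes at offsets 6..7: CB 30.
Little-endian stores the least-significant byte at the lowest address.
Reassemble most-significant byte first: 30 CB → 0x30CB.
0x30CB = 12491.

12491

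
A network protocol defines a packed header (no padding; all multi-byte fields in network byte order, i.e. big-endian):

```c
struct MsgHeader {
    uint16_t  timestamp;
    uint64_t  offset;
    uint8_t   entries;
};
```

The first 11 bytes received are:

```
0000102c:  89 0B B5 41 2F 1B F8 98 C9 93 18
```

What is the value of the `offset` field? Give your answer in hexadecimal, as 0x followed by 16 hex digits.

0xB5412F1BF898C993

`offset` follows `timestamp` (2 bytes), so it starts at byte offset 2 and occupies 8 bytes.
Bytes at offsets 2..9: B5 41 2F 1B F8 98 C9 93.
Big-endian: lowest address holds the most-significant byte.
The bytes are already most-significant first: 0xB5412F1BF898C993.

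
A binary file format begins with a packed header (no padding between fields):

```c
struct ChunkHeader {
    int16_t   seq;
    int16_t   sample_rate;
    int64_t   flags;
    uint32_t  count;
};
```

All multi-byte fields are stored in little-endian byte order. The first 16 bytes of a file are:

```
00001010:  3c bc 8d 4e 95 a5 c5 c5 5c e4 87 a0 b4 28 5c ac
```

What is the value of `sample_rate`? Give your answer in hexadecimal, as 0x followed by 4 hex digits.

0x4E8D

`sample_rate` follows `seq` (2 bytes), so it starts at byte offset 2 and occupies 2 bytes.
Bytes at offsets 2..3: 8D 4E.
Little-endian stores the least-significant byte at the lowest address.
Reassemble most-significant byte first: 4E 8D → 0x4E8D.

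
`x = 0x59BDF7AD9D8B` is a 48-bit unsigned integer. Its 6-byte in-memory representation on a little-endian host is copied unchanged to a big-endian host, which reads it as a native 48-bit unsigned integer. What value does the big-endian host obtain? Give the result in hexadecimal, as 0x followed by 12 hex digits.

Stored little-endian, the bytes at ascending addresses are 8B 9D AD F7 BD 59.
Read back as big-endian, the last byte is least significant, giving 0x8B9DADF7BD59.

0x8B9DADF7BD59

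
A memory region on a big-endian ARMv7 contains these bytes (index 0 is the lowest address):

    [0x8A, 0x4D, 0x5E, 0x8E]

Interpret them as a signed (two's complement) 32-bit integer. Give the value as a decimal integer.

Big-endian: lowest address holds the most-significant byte.
The bytes are already most-significant first: 0x8A4D5E8E.
Top bit is set, so as a signed 32-bit value this is 0x8A4D5E8E − 2^32 = -1974641010.

-1974641010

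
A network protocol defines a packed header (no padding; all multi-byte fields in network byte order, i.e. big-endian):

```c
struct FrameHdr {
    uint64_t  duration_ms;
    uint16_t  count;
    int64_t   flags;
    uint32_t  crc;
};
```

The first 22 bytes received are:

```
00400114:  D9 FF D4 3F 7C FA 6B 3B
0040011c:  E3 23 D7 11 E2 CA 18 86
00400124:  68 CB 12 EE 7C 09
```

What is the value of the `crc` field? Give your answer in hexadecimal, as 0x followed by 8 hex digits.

`crc` follows `duration_ms` (8 B), `count` (2 B), `flags` (8 B), so it starts at offset 8 + 2 + 8 = 18 and occupies 4 bytes.
Bytes at offsets 18..21: 12 EE 7C 09.
Big-endian stores the most-significant byte at the lowest address.
The bytes are already most-significant first: 0x12EE7C09.

0x12EE7C09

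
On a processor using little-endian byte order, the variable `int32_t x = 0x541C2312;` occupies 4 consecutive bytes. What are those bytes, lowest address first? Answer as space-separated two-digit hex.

12 23 1C 54

Split into bytes (most-significant first): 54 1C 23 12.
Little-endian: lowest address holds the least-significant byte.
So at ascending addresses the bytes are 12 23 1C 54.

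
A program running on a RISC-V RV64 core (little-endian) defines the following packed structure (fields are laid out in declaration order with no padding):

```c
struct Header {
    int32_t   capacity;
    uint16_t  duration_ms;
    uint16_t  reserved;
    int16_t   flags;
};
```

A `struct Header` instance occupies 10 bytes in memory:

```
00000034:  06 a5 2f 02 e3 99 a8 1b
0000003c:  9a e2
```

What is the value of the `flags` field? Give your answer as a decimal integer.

`flags` follows `capacity` (4 B), `duration_ms` (2 B), `reserved` (2 B), so it starts at offset 4 + 2 + 2 = 8 and occupies 2 bytes.
Bytes at offsets 8..9: 9A E2.
Little-endian: lowest address holds the least-significant byte.
Reassemble most-significant byte first: E2 9A → 0xE29A.
Top bit is set, so as a signed 16-bit value this is 0xE29A − 2^16 = -7526.

-7526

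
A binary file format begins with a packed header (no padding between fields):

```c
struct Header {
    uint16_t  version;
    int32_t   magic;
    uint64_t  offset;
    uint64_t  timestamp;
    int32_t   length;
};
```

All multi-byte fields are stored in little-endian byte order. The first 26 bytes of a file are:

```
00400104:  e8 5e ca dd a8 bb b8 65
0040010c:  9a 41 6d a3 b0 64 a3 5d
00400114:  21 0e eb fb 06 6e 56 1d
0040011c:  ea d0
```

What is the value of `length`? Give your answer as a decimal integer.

-789963434

`length` follows `version` (2 B), `magic` (4 B), `offset` (8 B), `timestamp` (8 B), so it starts at offset 2 + 4 + 8 + 8 = 22 and occupies 4 bytes.
Bytes at offsets 22..25: 56 1D EA D0.
Little-endian: lowest address holds the least-significant byte.
Reassemble most-significant byte first: D0 EA 1D 56 → 0xD0EA1D56.
Top bit is set, so as a signed 32-bit value this is 0xD0EA1D56 − 2^32 = -789963434.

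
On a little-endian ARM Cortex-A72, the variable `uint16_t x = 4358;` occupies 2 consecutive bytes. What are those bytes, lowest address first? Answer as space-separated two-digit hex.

4358 in hexadecimal, padded to 16 bits, is 0x1106.
Split into bytes (most-significant first): 11 06.
Little-endian: lowest address holds the least-significant byte.
So at ascending addresses the bytes are 06 11.

06 11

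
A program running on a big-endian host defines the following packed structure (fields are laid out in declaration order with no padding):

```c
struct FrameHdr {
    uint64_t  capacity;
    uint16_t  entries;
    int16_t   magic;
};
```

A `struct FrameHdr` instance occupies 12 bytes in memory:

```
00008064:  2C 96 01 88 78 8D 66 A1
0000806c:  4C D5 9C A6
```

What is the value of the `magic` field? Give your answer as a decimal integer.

-25434

`magic` follows `capacity` (8 B), `entries` (2 B), so it starts at offset 8 + 2 = 10 and occupies 2 bytes.
Bytes at offsets 10..11: 9C A6.
Big-endian: lowest address holds the most-significant byte.
The bytes are already most-significant first: 0x9CA6.
Top bit is set, so as a signed 16-bit value this is 0x9CA6 − 2^16 = -25434.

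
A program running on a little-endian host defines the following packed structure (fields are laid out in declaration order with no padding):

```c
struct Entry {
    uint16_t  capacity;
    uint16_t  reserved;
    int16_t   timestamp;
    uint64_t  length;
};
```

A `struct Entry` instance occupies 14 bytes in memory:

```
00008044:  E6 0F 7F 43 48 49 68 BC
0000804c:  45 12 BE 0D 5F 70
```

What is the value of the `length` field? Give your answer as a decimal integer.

8097205765036948584

`length` follows `capacity` (2 B), `reserved` (2 B), `timestamp` (2 B), so it starts at offset 2 + 2 + 2 = 6 and occupies 8 bytes.
Bytes at offsets 6..13: 68 BC 45 12 BE 0D 5F 70.
Little-endian: lowest address holds the least-significant byte.
Reassemble most-significant byte first: 70 5F 0D BE 12 45 BC 68 → 0x705F0DBE1245BC68.
0x705F0DBE1245BC68 = 8097205765036948584.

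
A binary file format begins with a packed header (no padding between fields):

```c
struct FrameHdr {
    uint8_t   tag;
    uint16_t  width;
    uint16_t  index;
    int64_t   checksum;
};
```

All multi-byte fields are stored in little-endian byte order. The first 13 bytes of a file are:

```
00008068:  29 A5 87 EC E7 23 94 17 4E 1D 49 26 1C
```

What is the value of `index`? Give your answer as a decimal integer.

59372

`index` follows `tag` (1 B), `width` (2 B), so it starts at offset 1 + 2 = 3 and occupies 2 bytes.
Bytes at offsets 3..4: EC E7.
Little-endian: lowest address holds the least-significant byte.
Reassemble most-significant byte first: E7 EC → 0xE7EC.
0xE7EC = 59372.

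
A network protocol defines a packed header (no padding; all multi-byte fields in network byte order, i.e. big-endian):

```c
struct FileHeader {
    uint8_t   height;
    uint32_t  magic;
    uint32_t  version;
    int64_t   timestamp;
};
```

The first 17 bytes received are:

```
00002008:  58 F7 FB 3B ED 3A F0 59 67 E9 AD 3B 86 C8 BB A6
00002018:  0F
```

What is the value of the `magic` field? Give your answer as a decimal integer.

`magic` follows `height` (1 byte), so it starts at byte offset 1 and occupies 4 bytes.
Bytes at offsets 1..4: F7 FB 3B ED.
Big-endian stores the most-significant byte at the lowest address.
The bytes are already most-significant first: 0xF7FB3BED.
0xF7FB3BED = 4160437229.

4160437229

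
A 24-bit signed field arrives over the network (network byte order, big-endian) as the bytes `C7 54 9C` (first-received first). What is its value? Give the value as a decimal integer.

-3713892

Big-endian stores the most-significant byte at the lowest address.
The bytes are already most-significant first: 0xC7549C.
Top bit is set, so as a signed 24-bit value this is 0xC7549C − 2^24 = -3713892.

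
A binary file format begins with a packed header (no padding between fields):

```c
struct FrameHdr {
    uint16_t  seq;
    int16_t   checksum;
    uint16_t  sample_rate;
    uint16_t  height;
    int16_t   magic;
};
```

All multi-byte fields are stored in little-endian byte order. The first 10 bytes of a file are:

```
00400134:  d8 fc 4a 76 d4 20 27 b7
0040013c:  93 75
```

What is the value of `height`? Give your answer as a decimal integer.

`height` follows `seq` (2 B), `checksum` (2 B), `sample_rate` (2 B), so it starts at offset 2 + 2 + 2 = 6 and occupies 2 bytes.
Bytes at offsets 6..7: 27 B7.
In little-endian order the low byte comes first in memory.
Reassemble most-significant byte first: B7 27 → 0xB727.
0xB727 = 46887.

46887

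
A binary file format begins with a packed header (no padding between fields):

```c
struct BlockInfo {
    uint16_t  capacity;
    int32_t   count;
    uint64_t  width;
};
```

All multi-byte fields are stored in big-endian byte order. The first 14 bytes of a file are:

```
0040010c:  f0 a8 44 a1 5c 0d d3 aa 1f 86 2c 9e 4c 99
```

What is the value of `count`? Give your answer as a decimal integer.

`count` follows `capacity` (2 bytes), so it starts at byte offset 2 and occupies 4 bytes.
Bytes at offsets 2..5: 44 A1 5C 0D.
Big-endian: lowest address holds the most-significant byte.
The bytes are already most-significant first: 0x44A15C0D.
0x44A15C0D = 1151425549.

1151425549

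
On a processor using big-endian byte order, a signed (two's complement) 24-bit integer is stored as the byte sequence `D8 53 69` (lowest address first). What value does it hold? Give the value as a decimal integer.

In big-endian order the high byte comes first in memory.
The bytes are already most-significant first: 0xD85369.
Top bit is set, so as a signed 24-bit value this is 0xD85369 − 2^24 = -2600087.

-2600087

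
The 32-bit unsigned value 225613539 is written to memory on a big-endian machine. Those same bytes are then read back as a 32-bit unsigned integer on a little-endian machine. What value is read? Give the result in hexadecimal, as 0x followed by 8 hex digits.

0xE396720D

225613539 in 32-bit hexadecimal is 0x0D7296E3.
Stored big-endian, the bytes at ascending addresses are 0D 72 96 E3.
Read back as little-endian, the first byte is least significant, giving 0xE396720D.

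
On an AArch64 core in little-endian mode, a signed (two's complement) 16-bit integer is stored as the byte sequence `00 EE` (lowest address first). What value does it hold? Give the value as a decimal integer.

Little-endian: lowest address holds the least-significant byte.
Reassemble most-significant byte first: EE 00 → 0xEE00.
Top bit is set, so as a signed 16-bit value this is 0xEE00 − 2^16 = -4608.

-4608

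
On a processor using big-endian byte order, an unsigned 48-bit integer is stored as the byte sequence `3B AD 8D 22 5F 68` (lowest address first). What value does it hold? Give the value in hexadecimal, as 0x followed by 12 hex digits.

Big-endian: lowest address holds the most-significant byte.
The bytes are already most-significant first: 0x3BAD8D225F68.

0x3BAD8D225F68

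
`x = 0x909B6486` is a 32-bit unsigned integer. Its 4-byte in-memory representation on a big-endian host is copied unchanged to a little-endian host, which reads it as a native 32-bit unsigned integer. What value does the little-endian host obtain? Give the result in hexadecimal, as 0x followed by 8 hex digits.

Stored big-endian, the bytes at ascending addresses are 90 9B 64 86.
Read back as little-endian, the first byte is least significant, giving 0x86649B90.

0x86649B90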